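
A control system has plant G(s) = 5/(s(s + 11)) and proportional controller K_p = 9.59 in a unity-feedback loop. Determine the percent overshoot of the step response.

From 1 + K_pG(s) = 0: s² + 11s + 47.95 = 0 ⇒ ω_n = 6.925, ζ = 0.7943.
%OS = 100·exp(−πζ/√(1−ζ²)) = 100·exp(−π·0.7943/√0.3691) = 1.65%.

1.65%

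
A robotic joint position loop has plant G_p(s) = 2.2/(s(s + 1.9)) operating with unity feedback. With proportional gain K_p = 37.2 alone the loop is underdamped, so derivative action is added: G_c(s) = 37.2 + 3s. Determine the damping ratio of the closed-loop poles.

ζ = 0.47

Forward path: (37.2 + 3s)·2.2/(s(s+1.9)). The closed-loop characteristic equation is s² + (1.9 + 2.2·3)s + 2.2·37.2 = 0.
That is s² + 8.5s + 81.84 = 0, so ω_n = 9.047 rad/s and ζ = 8.5/(2·9.047) = 0.4698.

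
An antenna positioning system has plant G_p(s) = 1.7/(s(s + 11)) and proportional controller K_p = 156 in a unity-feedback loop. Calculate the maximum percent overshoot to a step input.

From 1 + K_pG_p(s) = 0: s² + 11s + 265.2 = 0 ⇒ ω_n = 16.28, ζ = 0.3377.
%OS = 100·exp(−πζ/√(1−ζ²)) = 100·exp(−π·0.3377/√0.8859) = 32.4%.

32.4%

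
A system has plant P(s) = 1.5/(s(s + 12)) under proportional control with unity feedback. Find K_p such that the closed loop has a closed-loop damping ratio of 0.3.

K_p = 267

Closed-loop characteristic equation: s² + 12s + K_p·1.5 = 0.
So ω_n = √(1.5K_p) and 2ζω_n = 12, giving ζ = 12/(2√(1.5K_p)).
Setting ζ = 0.3: √(1.5K_p) = 12/(2·0.3) = 20, so K_p = 400/1.5 = 267.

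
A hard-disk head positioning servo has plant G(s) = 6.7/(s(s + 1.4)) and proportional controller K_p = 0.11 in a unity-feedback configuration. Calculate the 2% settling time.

From 1 + K_pG(s) = 0: s² + 1.4s + 0.737 = 0 ⇒ ω_n = 0.8585, ζ = 0.8154.
2% settling time T_s ≈ 4/(ζω_n) = 4/0.7 = 5.71 s.

T_s ≈ 5.71 s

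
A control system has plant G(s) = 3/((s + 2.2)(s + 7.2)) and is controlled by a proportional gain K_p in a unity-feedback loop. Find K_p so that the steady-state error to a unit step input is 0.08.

Steady-state error for a unit step on this type-0 loop is 1/(1 + K_p·G(0)).
G(0) = 0.1894. Require 1/(1 + K_p·0.1894) = 0.08, so 1 + 0.1894·K_p = 12.5.
K_p = (12.5 − 1)/0.1894 = 60.7.

K_p = 60.7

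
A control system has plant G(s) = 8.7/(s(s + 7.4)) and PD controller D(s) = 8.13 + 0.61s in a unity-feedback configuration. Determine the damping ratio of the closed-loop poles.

ζ = 0.755

Forward path: (8.13 + 0.61s)·8.7/(s(s+7.4)). The closed-loop characteristic equation is s² + (7.4 + 8.7·0.61)s + 8.7·8.13 = 0.
That is s² + 12.71s + 70.73 = 0, so ω_n = 8.41 rad/s and ζ = 12.71/(2·8.41) = 0.7555.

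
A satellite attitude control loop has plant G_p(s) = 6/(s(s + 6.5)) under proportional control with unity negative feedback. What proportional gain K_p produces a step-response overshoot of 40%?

From %OS = 100·exp(−πζ/√(1−ζ²)) = 40%, ζ = −ln(0.4)/√(π²+ln²(0.4)) = 0.28.
Characteristic equation s² + 6.5s + 6K_p = 0 gives ζ = 6.5/(2√(6K_p)).
Setting ζ = 0.28: √(6K_p) = 6.5/(2·0.28) = 11.61, so K_p = 134.7/6 = 22.5.

K_p = 22.5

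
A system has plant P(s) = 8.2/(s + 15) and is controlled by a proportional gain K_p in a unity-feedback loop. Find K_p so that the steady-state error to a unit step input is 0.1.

The loop is type 0, so e_ss(step) = 1/(1 + K_pos) with K_pos = K_p·P(0).
P(0) = 0.5467. Require 1/(1 + K_p·0.5467) = 0.1, so 1 + 0.5467·K_p = 10.
K_p = (10 − 1)/0.5467 = 16.5.

K_p = 16.5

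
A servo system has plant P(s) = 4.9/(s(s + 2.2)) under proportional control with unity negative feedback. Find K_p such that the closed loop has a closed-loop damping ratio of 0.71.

K_p = 0.49

Closed-loop characteristic equation: s² + 2.2s + K_p·4.9 = 0.
So ω_n = √(4.9K_p) and 2ζω_n = 2.2, giving ζ = 2.2/(2√(4.9K_p)).
Setting ζ = 0.71: √(4.9K_p) = 2.2/(2·0.71) = 1.549, so K_p = 2.4/4.9 = 0.49.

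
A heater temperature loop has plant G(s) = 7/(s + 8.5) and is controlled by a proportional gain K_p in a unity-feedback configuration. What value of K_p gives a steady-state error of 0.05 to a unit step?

The loop is type 0, so e_ss(step) = 1/(1 + K_pos) with K_pos = K_p·G(0).
G(0) = 0.8235. Require 1/(1 + K_p·0.8235) = 0.05, so 1 + 0.8235·K_p = 20.
K_p = (20 − 1)/0.8235 = 23.1.

K_p = 23.1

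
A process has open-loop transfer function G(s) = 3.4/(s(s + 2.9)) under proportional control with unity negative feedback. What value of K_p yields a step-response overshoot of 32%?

From %OS = 100·exp(−πζ/√(1−ζ²)) = 32%, ζ = −ln(0.32)/√(π²+ln²(0.32)) = 0.341.
Characteristic equation s² + 2.9s + 3.4K_p = 0 gives ζ = 2.9/(2√(3.4K_p)).
Setting ζ = 0.341: √(3.4K_p) = 2.9/(2·0.341) = 4.253, so K_p = 18.09/3.4 = 5.32.

K_p = 5.32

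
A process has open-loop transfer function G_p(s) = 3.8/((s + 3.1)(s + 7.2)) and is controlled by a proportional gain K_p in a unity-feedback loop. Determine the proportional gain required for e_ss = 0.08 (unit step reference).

For a type-0 loop with proportional control, e_ss = 1/(1 + K_p·G_p(0)).
G_p(0) = 0.1703. Require 1/(1 + K_p·0.1703) = 0.08, so 1 + 0.1703·K_p = 12.5.
K_p = (12.5 − 1)/0.1703 = 67.5.

K_p = 67.5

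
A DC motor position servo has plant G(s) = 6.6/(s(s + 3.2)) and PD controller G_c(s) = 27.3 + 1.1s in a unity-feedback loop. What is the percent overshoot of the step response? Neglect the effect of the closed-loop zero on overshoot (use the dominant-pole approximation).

26.5%

Forward path: (27.3 + 1.1s)·6.6/(s(s+3.2)). The closed-loop characteristic equation is s² + (3.2 + 6.6·1.1)s + 6.6·27.3 = 0.
That is s² + 10.46s + 180.2 = 0, so ω_n = 13.42 rad/s and ζ = 10.46/(2·13.42) = 0.3896.
%OS = 100·exp(−πζ/√(1−ζ²)) = 26.5%.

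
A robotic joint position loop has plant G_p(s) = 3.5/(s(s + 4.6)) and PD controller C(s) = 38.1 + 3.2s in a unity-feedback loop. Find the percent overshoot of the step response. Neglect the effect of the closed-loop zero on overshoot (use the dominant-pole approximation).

5.25%

Forward path: (38.1 + 3.2s)·3.5/(s(s+4.6)). The closed-loop characteristic equation is s² + (4.6 + 3.5·3.2)s + 3.5·38.1 = 0.
That is s² + 15.8s + 133.3 = 0, so ω_n = 11.55 rad/s and ζ = 15.8/(2·11.55) = 0.6841.
%OS = 100·exp(−πζ/√(1−ζ²)) = 5.25%.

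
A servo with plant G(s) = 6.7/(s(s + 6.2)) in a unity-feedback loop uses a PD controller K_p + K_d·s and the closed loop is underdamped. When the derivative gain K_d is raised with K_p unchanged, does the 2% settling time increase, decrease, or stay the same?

decrease

Characteristic equation s² + (6.2 + 6.7K_d)s + 6.7K_p = 0: raising K_d increases ζω_n = (6.2+6.7K_d)/2 while the loop stays underdamped, so T_s ≈ 4/(ζω_n) decreases.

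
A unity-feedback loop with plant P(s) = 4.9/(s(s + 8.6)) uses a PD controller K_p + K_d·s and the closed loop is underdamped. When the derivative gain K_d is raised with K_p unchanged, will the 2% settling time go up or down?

Characteristic equation s² + (8.6 + 4.9K_d)s + 4.9K_p = 0: raising K_d increases ζω_n = (8.6+4.9K_d)/2 while the loop stays underdamped, so T_s ≈ 4/(ζω_n) decreases.

decrease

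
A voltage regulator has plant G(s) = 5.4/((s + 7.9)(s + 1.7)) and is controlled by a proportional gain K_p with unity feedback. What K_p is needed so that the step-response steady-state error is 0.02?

K_p = 122

The loop is type 0, so e_ss(step) = 1/(1 + K_pos) with K_pos = K_p·G(0).
G(0) = 0.4021. Require 1/(1 + K_p·0.4021) = 0.02, so 1 + 0.4021·K_p = 50.
K_p = (50 − 1)/0.4021 = 122.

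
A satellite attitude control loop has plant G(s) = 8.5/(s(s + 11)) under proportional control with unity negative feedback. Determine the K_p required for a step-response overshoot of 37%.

From %OS = 100·exp(−πζ/√(1−ζ²)) = 37%, ζ = −ln(0.37)/√(π²+ln²(0.37)) = 0.3017.
Characteristic equation s² + 11s + 8.5K_p = 0 gives ζ = 11/(2√(8.5K_p)).
Setting ζ = 0.3017: √(8.5K_p) = 11/(2·0.3017) = 18.23, so K_p = 332.3/8.5 = 39.1.

K_p = 39.1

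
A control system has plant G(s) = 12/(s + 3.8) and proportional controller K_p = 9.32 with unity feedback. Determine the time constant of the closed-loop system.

τ = 0.00865 s

Closed-loop transfer function: T(s) = K_p·G(s)/(1 + K_p·G(s)) = 111.8/(s + 3.8 + 111.8) = 111.8/(s + 115.6).
Time constant τ = 1/115.6 = 0.00865 s.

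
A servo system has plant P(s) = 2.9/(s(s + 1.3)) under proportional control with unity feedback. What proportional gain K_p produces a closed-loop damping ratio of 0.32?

Closed-loop characteristic equation: s² + 1.3s + K_p·2.9 = 0.
So ω_n = √(2.9K_p) and 2ζω_n = 1.3, giving ζ = 1.3/(2√(2.9K_p)).
Setting ζ = 0.32: √(2.9K_p) = 1.3/(2·0.32) = 2.031, so K_p = 4.126/2.9 = 1.42.

K_p = 1.42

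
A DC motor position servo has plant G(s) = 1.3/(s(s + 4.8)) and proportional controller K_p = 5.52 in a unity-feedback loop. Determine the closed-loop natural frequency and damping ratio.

The closed-loop denominator is s(s+4.8) + 5.52·1.3 = s² + 4.8s + 7.176.
So ω_n² = 7.176 ⇒ ω_n = 2.679 rad/s, and ζ = 4.8/(2ω_n) = 0.896.

ω_n = 2.68 rad/s, ζ = 0.896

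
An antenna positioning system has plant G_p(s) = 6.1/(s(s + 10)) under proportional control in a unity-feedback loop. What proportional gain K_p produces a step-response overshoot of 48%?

K_p = 79.2

From %OS = 100·exp(−πζ/√(1−ζ²)) = 48%, ζ = −ln(0.48)/√(π²+ln²(0.48)) = 0.2275.
Characteristic equation s² + 10s + 6.1K_p = 0 gives ζ = 10/(2√(6.1K_p)).
Setting ζ = 0.2275: √(6.1K_p) = 10/(2·0.2275) = 21.98, so K_p = 483/6.1 = 79.2.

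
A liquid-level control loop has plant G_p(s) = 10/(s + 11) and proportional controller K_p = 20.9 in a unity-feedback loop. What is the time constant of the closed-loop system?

τ = 0.00455 s

Closed-loop transfer function: T(s) = K_p·G_p(s)/(1 + K_p·G_p(s)) = 209/(s + 11 + 209) = 209/(s + 220).
Time constant τ = 1/220 = 0.00455 s.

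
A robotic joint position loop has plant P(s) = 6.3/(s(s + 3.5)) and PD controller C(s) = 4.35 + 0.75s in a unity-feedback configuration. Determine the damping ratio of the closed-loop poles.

Forward path: (4.35 + 0.75s)·6.3/(s(s+3.5)). The closed-loop characteristic equation is s² + (3.5 + 6.3·0.75)s + 6.3·4.35 = 0.
That is s² + 8.225s + 27.4 = 0, so ω_n = 5.235 rad/s and ζ = 8.225/(2·5.235) = 0.7856.

ζ = 0.786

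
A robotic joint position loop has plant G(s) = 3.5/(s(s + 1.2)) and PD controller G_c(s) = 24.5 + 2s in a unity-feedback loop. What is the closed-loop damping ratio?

Forward path: (24.5 + 2s)·3.5/(s(s+1.2)). The closed-loop characteristic equation is s² + (1.2 + 3.5·2)s + 3.5·24.5 = 0.
That is s² + 8.2s + 85.75 = 0, so ω_n = 9.26 rad/s and ζ = 8.2/(2·9.26) = 0.4428.

ζ = 0.443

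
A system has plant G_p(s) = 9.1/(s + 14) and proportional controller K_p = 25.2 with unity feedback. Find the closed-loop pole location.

s = -243.3

Closed-loop transfer function: T(s) = K_p·G_p(s)/(1 + K_p·G_p(s)) = 229.3/(s + 14 + 229.3) = 229.3/(s + 243.3).
The closed-loop pole is at s = −243.3.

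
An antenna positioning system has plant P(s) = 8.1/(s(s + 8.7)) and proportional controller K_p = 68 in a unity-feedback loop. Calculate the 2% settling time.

T_s ≈ 0.92 s

Closed-loop characteristic equation: s² + 8.7s + 550.8 = 0, so ω_n = 23.47 rad/s and ζ = 8.7/(2·23.47) = 0.1853.
2% settling time T_s ≈ 4/(ζω_n) = 4/4.35 = 0.92 s.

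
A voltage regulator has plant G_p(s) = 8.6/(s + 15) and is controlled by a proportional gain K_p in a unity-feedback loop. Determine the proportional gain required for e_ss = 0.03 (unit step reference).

K_p = 56.4

The loop is type 0, so e_ss(step) = 1/(1 + K_pos) with K_pos = K_p·G_p(0).
G_p(0) = 0.5733. Require 1/(1 + K_p·0.5733) = 0.03, so 1 + 0.5733·K_p = 33.33.
K_p = (33.33 − 1)/0.5733 = 56.4.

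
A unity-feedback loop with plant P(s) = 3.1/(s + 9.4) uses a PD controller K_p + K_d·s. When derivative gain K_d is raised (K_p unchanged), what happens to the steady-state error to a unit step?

unchanged

K_d affects only the transient (the s-coefficient); the DC loop gain, and hence e_ss, depends only on K_p.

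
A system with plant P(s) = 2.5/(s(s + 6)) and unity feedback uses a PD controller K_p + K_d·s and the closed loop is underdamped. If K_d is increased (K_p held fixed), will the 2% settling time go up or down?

Characteristic equation s² + (6 + 2.5K_d)s + 2.5K_p = 0: raising K_d increases ζω_n = (6+2.5K_d)/2 while the loop stays underdamped, so T_s ≈ 4/(ζω_n) decreases.

decrease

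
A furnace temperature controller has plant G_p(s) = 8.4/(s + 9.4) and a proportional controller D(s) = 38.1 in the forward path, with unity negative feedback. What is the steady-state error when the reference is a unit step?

The loop is type 0. Static position error constant K_pos = D(0)·G_p(0) = 38.1·0.8936 = 34.05.
Steady-state error to a unit step: e_ss = 1/(1+K_pos) = 1/35.05 = 0.0285.

0.0285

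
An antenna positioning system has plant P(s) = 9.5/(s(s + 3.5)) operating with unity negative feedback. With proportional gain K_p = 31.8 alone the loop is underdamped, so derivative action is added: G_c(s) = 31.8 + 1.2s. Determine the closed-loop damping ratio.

ζ = 0.429

Forward path: (31.8 + 1.2s)·9.5/(s(s+3.5)). The closed-loop characteristic equation is s² + (3.5 + 9.5·1.2)s + 9.5·31.8 = 0.
That is s² + 14.9s + 302.1 = 0, so ω_n = 17.38 rad/s and ζ = 14.9/(2·17.38) = 0.4286.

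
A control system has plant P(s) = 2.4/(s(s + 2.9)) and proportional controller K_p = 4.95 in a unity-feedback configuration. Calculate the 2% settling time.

Closed-loop characteristic equation: s² + 2.9s + 11.88 = 0, so ω_n = 3.447 rad/s and ζ = 2.9/(2·3.447) = 0.4207.
2% settling time T_s ≈ 4/(ζω_n) = 4/1.45 = 2.76 s.

T_s ≈ 2.76 s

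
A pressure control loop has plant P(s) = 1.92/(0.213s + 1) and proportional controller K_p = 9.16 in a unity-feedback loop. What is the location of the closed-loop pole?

Closed loop: T(s) = K_p·P/(1+K_p·P) = 17.59/(0.213s + 1 + 17.59), with pole at s = −(1 + 17.59)/0.213 = −87.26.

s = -87.26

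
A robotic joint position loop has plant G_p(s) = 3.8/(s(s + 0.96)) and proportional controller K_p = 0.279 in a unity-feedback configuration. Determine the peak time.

T_p = 3.45 s

From 1 + K_pG_p(s) = 0: s² + 0.96s + 1.06 = 0 ⇒ ω_n = 1.03, ζ = 0.4662.
Damped frequency ω_d = ω_n√(1−ζ²) = 0.9109 rad/s, so peak time T_p = π/ω_d = 3.45 s.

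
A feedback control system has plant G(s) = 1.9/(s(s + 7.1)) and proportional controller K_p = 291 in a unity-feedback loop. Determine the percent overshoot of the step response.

61.9%

From 1 + K_pG(s) = 0: s² + 7.1s + 552.9 = 0 ⇒ ω_n = 23.51, ζ = 0.151.
%OS = 100·exp(−πζ/√(1−ζ²)) = 100·exp(−π·0.151/√0.9772) = 61.9%.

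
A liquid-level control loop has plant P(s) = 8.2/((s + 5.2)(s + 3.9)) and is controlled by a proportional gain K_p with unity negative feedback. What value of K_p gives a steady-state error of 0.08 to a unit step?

Steady-state error for a unit step on this type-0 loop is 1/(1 + K_p·P(0)).
P(0) = 0.4043. Require 1/(1 + K_p·0.4043) = 0.08, so 1 + 0.4043·K_p = 12.5.
K_p = (12.5 − 1)/0.4043 = 28.4.

K_p = 28.4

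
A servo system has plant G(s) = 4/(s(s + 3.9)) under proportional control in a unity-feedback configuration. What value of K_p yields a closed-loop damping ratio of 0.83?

Closed-loop characteristic equation: s² + 3.9s + K_p·4 = 0.
So ω_n = √(4K_p) and 2ζω_n = 3.9, giving ζ = 3.9/(2√(4K_p)).
Setting ζ = 0.83: √(4K_p) = 3.9/(2·0.83) = 2.349, so K_p = 5.52/4 = 1.38.

K_p = 1.38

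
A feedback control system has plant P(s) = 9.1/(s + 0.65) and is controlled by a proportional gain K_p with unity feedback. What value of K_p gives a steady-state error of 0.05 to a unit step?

K_p = 1.36

Steady-state error for a unit step on this type-0 loop is 1/(1 + K_p·P(0)).
P(0) = 14. Require 1/(1 + K_p·14) = 0.05, so 1 + 14·K_p = 20.
K_p = (20 − 1)/14 = 1.36.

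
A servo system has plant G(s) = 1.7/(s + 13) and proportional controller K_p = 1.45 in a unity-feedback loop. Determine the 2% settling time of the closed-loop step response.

Closed-loop transfer function: T(s) = K_p·G(s)/(1 + K_p·G(s)) = 2.465/(s + 13 + 2.465) = 2.465/(s + 15.46).
Time constant τ = 1/15.46 = 0.06466 s, so the 2% settling time is about 4τ = 0.259 s.

T_s ≈ 0.259 s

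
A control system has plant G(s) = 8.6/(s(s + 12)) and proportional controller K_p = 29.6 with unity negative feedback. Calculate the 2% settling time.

Closed-loop characteristic equation: s² + 12s + 254.6 = 0, so ω_n = 15.95 rad/s and ζ = 12/(2·15.95) = 0.3761.
2% settling time T_s ≈ 4/(ζω_n) = 4/6 = 0.667 s.

T_s ≈ 0.667 s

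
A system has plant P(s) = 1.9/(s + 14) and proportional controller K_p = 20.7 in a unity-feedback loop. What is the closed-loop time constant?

τ = 0.0188 s

Closed-loop transfer function: T(s) = K_p·P(s)/(1 + K_p·P(s)) = 39.33/(s + 14 + 39.33) = 39.33/(s + 53.33).
Time constant τ = 1/53.33 = 0.0188 s.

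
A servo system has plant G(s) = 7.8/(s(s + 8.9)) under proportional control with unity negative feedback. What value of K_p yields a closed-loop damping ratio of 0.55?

Closed-loop characteristic equation: s² + 8.9s + K_p·7.8 = 0.
So ω_n = √(7.8K_p) and 2ζω_n = 8.9, giving ζ = 8.9/(2√(7.8K_p)).
Setting ζ = 0.55: √(7.8K_p) = 8.9/(2·0.55) = 8.091, so K_p = 65.46/7.8 = 8.39.

K_p = 8.39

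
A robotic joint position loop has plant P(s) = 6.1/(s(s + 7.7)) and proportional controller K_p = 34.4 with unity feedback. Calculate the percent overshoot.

42.1%

From 1 + K_pP(s) = 0: s² + 7.7s + 209.8 = 0 ⇒ ω_n = 14.49, ζ = 0.2658.
%OS = 100·exp(−πζ/√(1−ζ²)) = 100·exp(−π·0.2658/√0.9294) = 42.1%.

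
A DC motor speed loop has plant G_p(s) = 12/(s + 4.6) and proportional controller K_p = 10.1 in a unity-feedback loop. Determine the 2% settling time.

Closed-loop transfer function: T(s) = K_p·G_p(s)/(1 + K_p·G_p(s)) = 121.2/(s + 4.6 + 121.2) = 121.2/(s + 125.8).
Time constant τ = 1/125.8 = 0.007949 s, so the 2% settling time is about 4τ = 0.0318 s.

T_s ≈ 0.0318 s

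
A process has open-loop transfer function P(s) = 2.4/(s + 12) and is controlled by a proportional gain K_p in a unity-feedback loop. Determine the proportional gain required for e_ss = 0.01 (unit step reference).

K_p = 495

The loop is type 0, so e_ss(step) = 1/(1 + K_pos) with K_pos = K_p·P(0).
P(0) = 0.2. Require 1/(1 + K_p·0.2) = 0.01, so 1 + 0.2·K_p = 100.
K_p = (100 − 1)/0.2 = 495.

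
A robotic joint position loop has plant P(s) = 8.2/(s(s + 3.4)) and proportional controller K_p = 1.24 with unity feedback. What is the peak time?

T_p = 1.16 s

The closed-loop denominator s² + 3.4s + 10.17 gives ω_n = √10.17 = 3.189 and ζ = 3.4/(2ω_n) = 0.5331.
Damped frequency ω_d = ω_n√(1−ζ²) = 2.698 rad/s, so peak time T_p = π/ω_d = 1.16 s.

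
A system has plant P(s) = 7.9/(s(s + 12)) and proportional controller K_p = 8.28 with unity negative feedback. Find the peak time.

T_p = 0.579 s

The closed-loop denominator s² + 12s + 65.41 gives ω_n = √65.41 = 8.088 and ζ = 12/(2ω_n) = 0.7419.
Damped frequency ω_d = ω_n√(1−ζ²) = 5.423 rad/s, so peak time T_p = π/ω_d = 0.579 s.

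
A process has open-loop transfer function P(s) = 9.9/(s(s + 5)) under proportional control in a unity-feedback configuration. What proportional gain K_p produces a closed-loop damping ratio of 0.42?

Closed-loop characteristic equation: s² + 5s + K_p·9.9 = 0.
So ω_n = √(9.9K_p) and 2ζω_n = 5, giving ζ = 5/(2√(9.9K_p)).
Setting ζ = 0.42: √(9.9K_p) = 5/(2·0.42) = 5.952, so K_p = 35.43/9.9 = 3.58.

K_p = 3.58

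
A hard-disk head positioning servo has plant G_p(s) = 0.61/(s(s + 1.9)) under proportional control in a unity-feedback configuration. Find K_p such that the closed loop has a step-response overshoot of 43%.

From %OS = 100·exp(−πζ/√(1−ζ²)) = 43%, ζ = −ln(0.43)/√(π²+ln²(0.43)) = 0.2594.
Characteristic equation s² + 1.9s + 0.61K_p = 0 gives ζ = 1.9/(2√(0.61K_p)).
Setting ζ = 0.2594: √(0.61K_p) = 1.9/(2·0.2594) = 3.662, so K_p = 13.41/0.61 = 22.

K_p = 22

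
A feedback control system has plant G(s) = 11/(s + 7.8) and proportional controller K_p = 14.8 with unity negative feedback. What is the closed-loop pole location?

s = -170.6

Closed-loop transfer function: T(s) = K_p·G(s)/(1 + K_p·G(s)) = 162.8/(s + 7.8 + 162.8) = 162.8/(s + 170.6).
The closed-loop pole is at s = −170.6.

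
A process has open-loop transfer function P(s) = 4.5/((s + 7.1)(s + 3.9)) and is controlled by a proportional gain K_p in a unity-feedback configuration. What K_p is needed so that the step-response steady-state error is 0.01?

The loop is type 0, so e_ss(step) = 1/(1 + K_pos) with K_pos = K_p·P(0).
P(0) = 0.1625. Require 1/(1 + K_p·0.1625) = 0.01, so 1 + 0.1625·K_p = 100.
K_p = (100 − 1)/0.1625 = 609.

K_p = 609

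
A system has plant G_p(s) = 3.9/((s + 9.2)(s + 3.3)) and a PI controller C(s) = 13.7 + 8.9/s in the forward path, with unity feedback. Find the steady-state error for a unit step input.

0

The open loop C(s)G_p(s) has a pole at the origin (type 1), so the static position error constant is infinite and e_ss = 1/(1+∞) = 0.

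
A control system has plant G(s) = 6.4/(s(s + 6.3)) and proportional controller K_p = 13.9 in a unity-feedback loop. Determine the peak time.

From 1 + K_pG(s) = 0: s² + 6.3s + 88.96 = 0 ⇒ ω_n = 9.432, ζ = 0.334.
Damped frequency ω_d = ω_n√(1−ζ²) = 8.89 rad/s, so peak time T_p = π/ω_d = 0.353 s.

T_p = 0.353 s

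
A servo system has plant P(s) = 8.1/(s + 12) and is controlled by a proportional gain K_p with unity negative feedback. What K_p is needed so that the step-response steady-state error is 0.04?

The loop is type 0, so e_ss(step) = 1/(1 + K_pos) with K_pos = K_p·P(0).
P(0) = 0.675. Require 1/(1 + K_p·0.675) = 0.04, so 1 + 0.675·K_p = 25.
K_p = (25 − 1)/0.675 = 35.6.

K_p = 35.6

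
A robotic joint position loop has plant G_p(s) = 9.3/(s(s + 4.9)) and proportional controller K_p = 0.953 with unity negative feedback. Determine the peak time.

Closed-loop characteristic equation: s² + 4.9s + 8.863 = 0, so ω_n = 2.977 rad/s and ζ = 4.9/(2·2.977) = 0.823.
Damped frequency ω_d = ω_n√(1−ζ²) = 1.691 rad/s, so peak time T_p = π/ω_d = 1.86 s.

T_p = 1.86 s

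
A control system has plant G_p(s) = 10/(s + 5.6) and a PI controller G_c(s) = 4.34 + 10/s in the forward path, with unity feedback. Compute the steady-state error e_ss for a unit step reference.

The open loop G_c(s)G_p(s) has a pole at the origin (type 1), so the static position error constant is infinite and e_ss = 1/(1+∞) = 0.

0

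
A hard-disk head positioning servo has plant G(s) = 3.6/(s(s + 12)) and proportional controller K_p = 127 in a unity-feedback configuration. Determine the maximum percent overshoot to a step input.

Closed-loop characteristic equation: s² + 12s + 457.2 = 0, so ω_n = 21.38 rad/s and ζ = 12/(2·21.38) = 0.2806.
%OS = 100·exp(−πζ/√(1−ζ²)) = 100·exp(−π·0.2806/√0.9213) = 39.9%.

39.9%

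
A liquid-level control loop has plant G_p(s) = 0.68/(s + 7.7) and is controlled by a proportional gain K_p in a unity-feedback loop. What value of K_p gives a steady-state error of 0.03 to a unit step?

K_p = 366

The loop is type 0, so e_ss(step) = 1/(1 + K_pos) with K_pos = K_p·G_p(0).
G_p(0) = 0.08831. Require 1/(1 + K_p·0.08831) = 0.03, so 1 + 0.08831·K_p = 33.33.
K_p = (33.33 − 1)/0.08831 = 366.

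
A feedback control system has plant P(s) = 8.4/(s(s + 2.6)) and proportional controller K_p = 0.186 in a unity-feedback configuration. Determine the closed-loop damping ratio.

ζ = 1.04

The closed-loop denominator is s(s+2.6) + 0.186·8.4 = s² + 2.6s + 1.562.
So ω_n² = 1.562 ⇒ ω_n = 1.25 rad/s, and ζ = 2.6/(2ω_n) = 1.04.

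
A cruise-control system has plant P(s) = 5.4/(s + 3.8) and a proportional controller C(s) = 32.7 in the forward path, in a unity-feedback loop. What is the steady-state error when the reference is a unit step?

The loop is type 0. Static position error constant K_pos = C(0)·P(0) = 32.7·1.421 = 46.47.
Steady-state error to a unit step: e_ss = 1/(1+K_pos) = 1/47.47 = 0.0211.

0.0211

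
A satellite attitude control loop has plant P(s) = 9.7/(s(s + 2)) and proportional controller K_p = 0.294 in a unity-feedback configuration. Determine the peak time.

T_p = 2.31 s

The closed-loop denominator s² + 2s + 2.852 gives ω_n = √2.852 = 1.689 and ζ = 2/(2ω_n) = 0.5922.
Damped frequency ω_d = ω_n√(1−ζ²) = 1.361 rad/s, so peak time T_p = π/ω_d = 2.31 s.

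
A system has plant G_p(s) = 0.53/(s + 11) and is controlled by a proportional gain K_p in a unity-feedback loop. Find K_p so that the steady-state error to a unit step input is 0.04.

Steady-state error for a unit step on this type-0 loop is 1/(1 + K_p·G_p(0)).
G_p(0) = 0.04818. Require 1/(1 + K_p·0.04818) = 0.04, so 1 + 0.04818·K_p = 25.
K_p = (25 − 1)/0.04818 = 498.

K_p = 498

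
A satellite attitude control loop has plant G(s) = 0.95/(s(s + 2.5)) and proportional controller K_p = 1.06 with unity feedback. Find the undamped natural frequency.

With unity feedback the closed-loop characteristic equation is s² + 2.5s + 1.06·0.95 = s² + 2.5s + 1.007 = 0.
So ω_n² = 1.007 ⇒ ω_n = 1.003 rad/s, and ζ = 2.5/(2ω_n) = 1.25.

ω_n = 1 rad/s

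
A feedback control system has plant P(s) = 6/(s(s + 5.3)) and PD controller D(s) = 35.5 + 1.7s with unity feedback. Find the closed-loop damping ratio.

ζ = 0.531

Forward path: (35.5 + 1.7s)·6/(s(s+5.3)). The closed-loop characteristic equation is s² + (5.3 + 6·1.7)s + 6·35.5 = 0.
That is s² + 15.5s + 213 = 0, so ω_n = 14.59 rad/s and ζ = 15.5/(2·14.59) = 0.531.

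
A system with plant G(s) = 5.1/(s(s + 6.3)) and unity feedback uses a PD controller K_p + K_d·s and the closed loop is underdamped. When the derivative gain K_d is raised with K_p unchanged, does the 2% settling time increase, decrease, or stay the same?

Characteristic equation s² + (6.3 + 5.1K_d)s + 5.1K_p = 0: raising K_d increases ζω_n = (6.3+5.1K_d)/2 while the loop stays underdamped, so T_s ≈ 4/(ζω_n) decreases.

decrease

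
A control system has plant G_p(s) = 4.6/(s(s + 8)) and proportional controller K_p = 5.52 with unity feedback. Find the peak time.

Closed-loop characteristic equation: s² + 8s + 25.39 = 0, so ω_n = 5.039 rad/s and ζ = 8/(2·5.039) = 0.7938.
Damped frequency ω_d = ω_n√(1−ζ²) = 3.065 rad/s, so peak time T_p = π/ω_d = 1.03 s.

T_p = 1.03 s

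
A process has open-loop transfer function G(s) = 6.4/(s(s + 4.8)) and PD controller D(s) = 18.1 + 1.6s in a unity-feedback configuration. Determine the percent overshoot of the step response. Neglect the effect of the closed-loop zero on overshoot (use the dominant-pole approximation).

Forward path: (18.1 + 1.6s)·6.4/(s(s+4.8)). The closed-loop characteristic equation is s² + (4.8 + 6.4·1.6)s + 6.4·18.1 = 0.
That is s² + 15.04s + 115.8 = 0, so ω_n = 10.76 rad/s and ζ = 15.04/(2·10.76) = 0.6987.
%OS = 100·exp(−πζ/√(1−ζ²)) = 4.65%.

4.65%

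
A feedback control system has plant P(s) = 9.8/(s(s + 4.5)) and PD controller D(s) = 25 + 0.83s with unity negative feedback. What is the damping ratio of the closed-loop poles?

Forward path: (25 + 0.83s)·9.8/(s(s+4.5)). The closed-loop characteristic equation is s² + (4.5 + 9.8·0.83)s + 9.8·25 = 0.
That is s² + 12.63s + 245 = 0, so ω_n = 15.65 rad/s and ζ = 12.63/(2·15.65) = 0.4036.

ζ = 0.404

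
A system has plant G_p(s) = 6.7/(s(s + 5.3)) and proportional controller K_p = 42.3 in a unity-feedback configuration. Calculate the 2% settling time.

T_s ≈ 1.51 s

The closed-loop denominator s² + 5.3s + 283.4 gives ω_n = √283.4 = 16.83 and ζ = 5.3/(2ω_n) = 0.1574.
2% settling time T_s ≈ 4/(ζω_n) = 4/2.65 = 1.51 s.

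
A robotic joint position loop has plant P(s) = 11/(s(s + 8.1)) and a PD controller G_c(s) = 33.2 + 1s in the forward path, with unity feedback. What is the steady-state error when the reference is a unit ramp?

0.0222

The loop has one pole at the origin (type 1). Velocity error constant K_v = lim_{s→0} s·G_c(s)P(s) = 33.2·11/8.1 = 45.09.
Steady-state error to a unit ramp: e_ss = 1/K_v = 0.0222.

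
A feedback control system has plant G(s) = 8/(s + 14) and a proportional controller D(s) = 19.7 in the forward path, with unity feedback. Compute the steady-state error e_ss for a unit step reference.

0.0816

The loop is type 0. Static position error constant K_pos = D(0)·G(0) = 19.7·0.5714 = 11.26.
Steady-state error to a unit step: e_ss = 1/(1+K_pos) = 1/12.26 = 0.0816.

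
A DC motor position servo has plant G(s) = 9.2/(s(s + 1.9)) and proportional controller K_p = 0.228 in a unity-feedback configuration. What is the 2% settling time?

Closed-loop characteristic equation: s² + 1.9s + 2.098 = 0, so ω_n = 1.448 rad/s and ζ = 1.9/(2·1.448) = 0.6559.
2% settling time T_s ≈ 4/(ζω_n) = 4/0.95 = 4.21 s.

T_s ≈ 4.21 s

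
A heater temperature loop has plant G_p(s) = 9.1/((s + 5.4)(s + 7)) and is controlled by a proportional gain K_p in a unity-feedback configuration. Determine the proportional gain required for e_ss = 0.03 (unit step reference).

K_p = 134

Steady-state error for a unit step on this type-0 loop is 1/(1 + K_p·G_p(0)).
G_p(0) = 0.2407. Require 1/(1 + K_p·0.2407) = 0.03, so 1 + 0.2407·K_p = 33.33.
K_p = (33.33 − 1)/0.2407 = 134.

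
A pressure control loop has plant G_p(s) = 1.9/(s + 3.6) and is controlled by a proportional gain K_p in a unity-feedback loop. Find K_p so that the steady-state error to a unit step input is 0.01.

K_p = 188

The loop is type 0, so e_ss(step) = 1/(1 + K_pos) with K_pos = K_p·G_p(0).
G_p(0) = 0.5278. Require 1/(1 + K_p·0.5278) = 0.01, so 1 + 0.5278·K_p = 100.
K_p = (100 − 1)/0.5278 = 188.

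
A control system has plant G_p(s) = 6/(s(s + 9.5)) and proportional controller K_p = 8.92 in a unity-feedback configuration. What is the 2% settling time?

T_s ≈ 0.842 s

From 1 + K_pG_p(s) = 0: s² + 9.5s + 53.52 = 0 ⇒ ω_n = 7.316, ζ = 0.6493.
2% settling time T_s ≈ 4/(ζω_n) = 4/4.75 = 0.842 s.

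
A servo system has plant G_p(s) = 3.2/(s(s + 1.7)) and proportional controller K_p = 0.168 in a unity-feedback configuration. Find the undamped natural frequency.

With unity feedback the closed-loop characteristic equation is s² + 1.7s + 0.168·3.2 = s² + 1.7s + 0.5376 = 0.
So ω_n² = 0.5376 ⇒ ω_n = 0.7332 rad/s, and ζ = 1.7/(2ω_n) = 1.16.

ω_n = 0.733 rad/s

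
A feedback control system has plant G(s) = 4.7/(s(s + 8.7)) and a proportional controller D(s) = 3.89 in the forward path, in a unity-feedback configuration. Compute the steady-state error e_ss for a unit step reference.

The open loop D(s)G(s) has a pole at the origin (type 1), so the static position error constant is infinite and e_ss = 1/(1+∞) = 0.

0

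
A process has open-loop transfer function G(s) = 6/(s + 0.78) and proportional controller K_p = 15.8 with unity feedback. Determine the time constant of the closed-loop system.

τ = 0.0105 s

Closed-loop transfer function: T(s) = K_p·G(s)/(1 + K_p·G(s)) = 94.8/(s + 0.78 + 94.8) = 94.8/(s + 95.58).
Time constant τ = 1/95.58 = 0.0105 s.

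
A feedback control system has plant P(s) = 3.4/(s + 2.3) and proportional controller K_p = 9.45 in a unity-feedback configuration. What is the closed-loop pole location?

Closed-loop transfer function: T(s) = K_p·P(s)/(1 + K_p·P(s)) = 32.13/(s + 2.3 + 32.13) = 32.13/(s + 34.43).
The closed-loop pole is at s = −34.43.

s = -34.43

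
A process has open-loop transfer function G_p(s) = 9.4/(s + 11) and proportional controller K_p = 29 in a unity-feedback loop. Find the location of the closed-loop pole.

s = -283.6

Closed-loop transfer function: T(s) = K_p·G_p(s)/(1 + K_p·G_p(s)) = 272.6/(s + 11 + 272.6) = 272.6/(s + 283.6).
The closed-loop pole is at s = −283.6.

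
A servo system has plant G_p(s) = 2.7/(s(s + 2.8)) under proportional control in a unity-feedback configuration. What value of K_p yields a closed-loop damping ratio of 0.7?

Closed-loop characteristic equation: s² + 2.8s + K_p·2.7 = 0.
So ω_n = √(2.7K_p) and 2ζω_n = 2.8, giving ζ = 2.8/(2√(2.7K_p)).
Setting ζ = 0.7: √(2.7K_p) = 2.8/(2·0.7) = 2, so K_p = 4/2.7 = 1.48.

K_p = 1.48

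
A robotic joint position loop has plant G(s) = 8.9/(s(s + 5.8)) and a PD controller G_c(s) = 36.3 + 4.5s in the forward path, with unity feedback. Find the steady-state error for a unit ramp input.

The loop has one pole at the origin (type 1). Velocity error constant K_v = lim_{s→0} s·G_c(s)G(s) = 36.3·8.9/5.8 = 55.7.
Steady-state error to a unit ramp: e_ss = 1/K_v = 0.018.

0.018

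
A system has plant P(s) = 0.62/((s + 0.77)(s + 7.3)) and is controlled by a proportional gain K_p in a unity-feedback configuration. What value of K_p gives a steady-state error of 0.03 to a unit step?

For a type-0 loop with proportional control, e_ss = 1/(1 + K_p·P(0)).
P(0) = 0.1103. Require 1/(1 + K_p·0.1103) = 0.03, so 1 + 0.1103·K_p = 33.33.
K_p = (33.33 − 1)/0.1103 = 293.

K_p = 293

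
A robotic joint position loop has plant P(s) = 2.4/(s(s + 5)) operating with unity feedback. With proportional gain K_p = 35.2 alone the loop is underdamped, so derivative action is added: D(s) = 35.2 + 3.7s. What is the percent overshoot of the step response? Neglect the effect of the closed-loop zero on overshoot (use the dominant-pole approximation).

2.68%

Forward path: (35.2 + 3.7s)·2.4/(s(s+5)). The closed-loop characteristic equation is s² + (5 + 2.4·3.7)s + 2.4·35.2 = 0.
That is s² + 13.88s + 84.48 = 0, so ω_n = 9.191 rad/s and ζ = 13.88/(2·9.191) = 0.7551.
%OS = 100·exp(−πζ/√(1−ζ²)) = 2.68%.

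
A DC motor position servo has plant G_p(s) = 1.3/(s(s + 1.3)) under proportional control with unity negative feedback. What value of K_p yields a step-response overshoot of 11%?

From %OS = 100·exp(−πζ/√(1−ζ²)) = 11%, ζ = −ln(0.11)/√(π²+ln²(0.11)) = 0.5749.
Characteristic equation s² + 1.3s + 1.3K_p = 0 gives ζ = 1.3/(2√(1.3K_p)).
Setting ζ = 0.5749: √(1.3K_p) = 1.3/(2·0.5749) = 1.131, so K_p = 1.278/1.3 = 0.983.

K_p = 0.983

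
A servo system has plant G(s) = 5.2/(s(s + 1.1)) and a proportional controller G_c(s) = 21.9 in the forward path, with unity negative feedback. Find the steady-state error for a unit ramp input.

The loop has one pole at the origin (type 1). Velocity error constant K_v = lim_{s→0} s·G_c(s)G(s) = 21.9·5.2/1.1 = 103.5.
Steady-state error to a unit ramp: e_ss = 1/K_v = 0.00966.

0.00966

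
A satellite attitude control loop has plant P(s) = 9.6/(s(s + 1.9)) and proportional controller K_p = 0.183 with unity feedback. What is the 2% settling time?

The closed-loop denominator s² + 1.9s + 1.757 gives ω_n = √1.757 = 1.325 and ζ = 1.9/(2ω_n) = 0.7167.
2% settling time T_s ≈ 4/(ζω_n) = 4/0.95 = 4.21 s.

T_s ≈ 4.21 s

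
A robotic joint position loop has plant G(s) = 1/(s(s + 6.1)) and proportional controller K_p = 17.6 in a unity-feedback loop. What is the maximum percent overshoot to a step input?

3.59%

From 1 + K_pG(s) = 0: s² + 6.1s + 17.6 = 0 ⇒ ω_n = 4.195, ζ = 0.727.
%OS = 100·exp(−πζ/√(1−ζ²)) = 100·exp(−π·0.727/√0.4714) = 3.59%.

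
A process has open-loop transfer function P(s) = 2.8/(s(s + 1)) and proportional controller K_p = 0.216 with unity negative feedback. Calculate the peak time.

Closed-loop characteristic equation: s² + 1s + 0.6048 = 0, so ω_n = 0.7777 rad/s and ζ = 1/(2·0.7777) = 0.6429.
Damped frequency ω_d = ω_n√(1−ζ²) = 0.5957 rad/s, so peak time T_p = π/ω_d = 5.27 s.

T_p = 5.27 s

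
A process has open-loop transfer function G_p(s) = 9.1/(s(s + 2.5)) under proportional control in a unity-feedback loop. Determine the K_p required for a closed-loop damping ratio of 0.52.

Closed-loop characteristic equation: s² + 2.5s + K_p·9.1 = 0.
So ω_n = √(9.1K_p) and 2ζω_n = 2.5, giving ζ = 2.5/(2√(9.1K_p)).
Setting ζ = 0.52: √(9.1K_p) = 2.5/(2·0.52) = 2.404, so K_p = 5.778/9.1 = 0.635.

K_p = 0.635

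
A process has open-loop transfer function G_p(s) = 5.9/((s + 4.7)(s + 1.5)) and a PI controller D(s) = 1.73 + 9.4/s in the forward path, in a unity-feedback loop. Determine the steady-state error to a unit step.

The open loop D(s)G_p(s) has a pole at the origin (type 1), so the static position error constant is infinite and e_ss = 1/(1+∞) = 0.

0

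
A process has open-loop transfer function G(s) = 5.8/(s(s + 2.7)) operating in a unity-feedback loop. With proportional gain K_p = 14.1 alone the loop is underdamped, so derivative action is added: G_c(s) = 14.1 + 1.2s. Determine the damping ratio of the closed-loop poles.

ζ = 0.534

Forward path: (14.1 + 1.2s)·5.8/(s(s+2.7)). The closed-loop characteristic equation is s² + (2.7 + 5.8·1.2)s + 5.8·14.1 = 0.
That is s² + 9.66s + 81.78 = 0, so ω_n = 9.043 rad/s and ζ = 9.66/(2·9.043) = 0.5341.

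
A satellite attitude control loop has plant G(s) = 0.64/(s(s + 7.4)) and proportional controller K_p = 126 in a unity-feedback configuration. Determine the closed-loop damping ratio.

ζ = 0.412

1 + K_p·G(s) = 0 gives s² + 7.4s + 80.64 = 0.
So ω_n² = 80.64 ⇒ ω_n = 8.98 rad/s, and ζ = 7.4/(2ω_n) = 0.412.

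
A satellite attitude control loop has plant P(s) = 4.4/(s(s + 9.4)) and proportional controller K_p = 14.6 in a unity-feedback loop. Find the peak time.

T_p = 0.484 s

From 1 + K_pP(s) = 0: s² + 9.4s + 64.24 = 0 ⇒ ω_n = 8.015, ζ = 0.5864.
Damped frequency ω_d = ω_n√(1−ζ²) = 6.492 rad/s, so peak time T_p = π/ω_d = 0.484 s.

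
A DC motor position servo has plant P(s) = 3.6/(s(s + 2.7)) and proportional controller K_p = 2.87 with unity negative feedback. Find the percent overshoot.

From 1 + K_pP(s) = 0: s² + 2.7s + 10.33 = 0 ⇒ ω_n = 3.214, ζ = 0.42.
%OS = 100·exp(−πζ/√(1−ζ²)) = 100·exp(−π·0.42/√0.8236) = 23.4%.

23.4%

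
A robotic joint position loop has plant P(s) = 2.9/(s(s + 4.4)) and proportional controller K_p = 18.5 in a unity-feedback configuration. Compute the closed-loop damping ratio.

ζ = 0.3

With unity feedback the closed-loop characteristic equation is s² + 4.4s + 18.5·2.9 = s² + 4.4s + 53.65 = 0.
So ω_n² = 53.65 ⇒ ω_n = 7.325 rad/s, and ζ = 4.4/(2ω_n) = 0.3.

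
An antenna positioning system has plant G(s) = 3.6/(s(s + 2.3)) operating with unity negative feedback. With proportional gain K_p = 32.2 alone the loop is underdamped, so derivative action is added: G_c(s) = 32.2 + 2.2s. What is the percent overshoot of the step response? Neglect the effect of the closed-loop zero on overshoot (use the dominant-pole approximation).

18.4%

Forward path: (32.2 + 2.2s)·3.6/(s(s+2.3)). The closed-loop characteristic equation is s² + (2.3 + 3.6·2.2)s + 3.6·32.2 = 0.
That is s² + 10.22s + 115.9 = 0, so ω_n = 10.77 rad/s and ζ = 10.22/(2·10.77) = 0.4746.
%OS = 100·exp(−πζ/√(1−ζ²)) = 18.4%.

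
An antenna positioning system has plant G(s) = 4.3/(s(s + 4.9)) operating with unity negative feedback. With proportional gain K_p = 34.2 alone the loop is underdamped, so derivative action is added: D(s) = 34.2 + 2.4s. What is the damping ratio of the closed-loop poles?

ζ = 0.628

Forward path: (34.2 + 2.4s)·4.3/(s(s+4.9)). The closed-loop characteristic equation is s² + (4.9 + 4.3·2.4)s + 4.3·34.2 = 0.
That is s² + 15.22s + 147.1 = 0, so ω_n = 12.13 rad/s and ζ = 15.22/(2·12.13) = 0.6275.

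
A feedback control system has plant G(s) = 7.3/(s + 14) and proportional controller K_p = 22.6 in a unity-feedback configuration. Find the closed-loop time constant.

τ = 0.00559 s

Closed-loop transfer function: T(s) = K_p·G(s)/(1 + K_p·G(s)) = 165/(s + 14 + 165) = 165/(s + 179).
Time constant τ = 1/179 = 0.00559 s.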